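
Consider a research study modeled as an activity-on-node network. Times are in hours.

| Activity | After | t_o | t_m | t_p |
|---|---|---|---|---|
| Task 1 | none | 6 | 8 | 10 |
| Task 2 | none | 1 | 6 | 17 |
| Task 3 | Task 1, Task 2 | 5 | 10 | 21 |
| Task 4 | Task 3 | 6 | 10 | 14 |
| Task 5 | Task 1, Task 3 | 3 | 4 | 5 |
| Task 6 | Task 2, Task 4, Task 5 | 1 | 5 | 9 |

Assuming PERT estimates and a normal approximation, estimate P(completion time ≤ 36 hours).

0.726

te_Task 1 = (6 + 4·8 + 10)/6 = 48/6 = 8; σ²_Task 1 = ((10−6)/6)² = 0.444
te_Task 2 = (1 + 4·6 + 17)/6 = 42/6 = 7; σ²_Task 2 = ((17−1)/6)² = 7.111
te_Task 3 = (5 + 4·10 + 21)/6 = 66/6 = 11; σ²_Task 3 = ((21−5)/6)² = 7.111
te_Task 4 = (6 + 4·10 + 14)/6 = 60/6 = 10; σ²_Task 4 = ((14−6)/6)² = 1.778
te_Task 5 = (3 + 4·4 + 5)/6 = 24/6 = 4; σ²_Task 5 = ((5−3)/6)² = 0.111
te_Task 6 = (1 + 4·5 + 9)/6 = 30/6 = 5; σ²_Task 6 = ((9−1)/6)² = 1.778

Forward pass:
ES_Task 1 = 0; EF_Task 1 = 8
ES_Task 2 = 0; EF_Task 2 = 7
ES_Task 3 = max(EF_Task 1=8, EF_Task 2=7) = 8; EF_Task 3 = 8+11 = 19
ES_Task 4 = 19; EF_Task 4 = 19+10 = 29
ES_Task 5 = max(EF_Task 1=8, EF_Task 3=19) = 19; EF_Task 5 = 19+4 = 23
ES_Task 6 = max(EF_Task 2=7, EF_Task 4=29, EF_Task 5=23) = 29; EF_Task 6 = 29+5 = 34
Expected project duration μ = 34 hours. Critical path: Task 1 → Task 3 → Task 4 → Task 6.

Variance along critical path = 0.444 + 7.111 + 1.778 + 1.778 = 11.111; σ = √11.111 = 3.333 hours.
Z = (36 − 34) / 3.333 = 0.600
P(T ≤ 36) = Φ(0.600) ≈ 0.726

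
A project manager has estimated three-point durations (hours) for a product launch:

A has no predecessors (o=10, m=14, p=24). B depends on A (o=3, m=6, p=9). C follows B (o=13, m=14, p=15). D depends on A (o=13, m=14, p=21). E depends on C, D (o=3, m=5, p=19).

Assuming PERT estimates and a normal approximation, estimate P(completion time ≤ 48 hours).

0.948

te_A = (10 + 4·14 + 24)/6 = 90/6 = 15; σ²_A = ((24−10)/6)² = 5.444
te_B = (3 + 4·6 + 9)/6 = 36/6 = 6; σ²_B = ((9−3)/6)² = 1.000
te_C = (13 + 4·14 + 15)/6 = 84/6 = 14; σ²_C = ((15−13)/6)² = 0.111
te_D = (13 + 4·14 + 21)/6 = 90/6 = 15; σ²_D = ((21−13)/6)² = 1.778
te_E = (3 + 4·5 + 19)/6 = 42/6 = 7; σ²_E = ((19−3)/6)² = 7.111

Forward pass:
ES_A = 0; EF_A = 15
ES_B = 15; EF_B = 15+6 = 21
ES_C = 21; EF_C = 21+14 = 35
ES_D = 15; EF_D = 15+15 = 30
ES_E = max(EF_C=35, EF_D=30) = 35; EF_E = 35+7 = 42
Expected project duration μ = 42 hours. Critical path: A → B → C → E.

Variance along critical path = 5.444 + 1.000 + 0.111 + 7.111 = 13.667; σ = √13.667 = 3.697 hours.
Z = (48 − 42) / 3.697 = 1.623
P(T ≤ 48) = Φ(1.623) ≈ 0.948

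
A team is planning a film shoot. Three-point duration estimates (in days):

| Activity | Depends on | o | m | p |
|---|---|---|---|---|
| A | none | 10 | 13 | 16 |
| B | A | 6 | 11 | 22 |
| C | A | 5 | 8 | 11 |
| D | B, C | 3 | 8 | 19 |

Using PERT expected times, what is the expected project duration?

te_A = (10 + 4·13 + 16)/6 = 78/6 = 13
te_B = (6 + 4·11 + 22)/6 = 72/6 = 12
te_C = (5 + 4·8 + 11)/6 = 48/6 = 8
te_D = (3 + 4·8 + 19)/6 = 54/6 = 9

Forward pass:
ES_A = 0; EF_A = 13
ES_B = 13; EF_B = 13+12 = 25
ES_C = 13; EF_C = 13+8 = 21
ES_D = max(EF_B=25, EF_C=21) = 25; EF_D = 25+9 = 34
Expected project duration μ = 34 days. Critical path: A → B → D.

34 days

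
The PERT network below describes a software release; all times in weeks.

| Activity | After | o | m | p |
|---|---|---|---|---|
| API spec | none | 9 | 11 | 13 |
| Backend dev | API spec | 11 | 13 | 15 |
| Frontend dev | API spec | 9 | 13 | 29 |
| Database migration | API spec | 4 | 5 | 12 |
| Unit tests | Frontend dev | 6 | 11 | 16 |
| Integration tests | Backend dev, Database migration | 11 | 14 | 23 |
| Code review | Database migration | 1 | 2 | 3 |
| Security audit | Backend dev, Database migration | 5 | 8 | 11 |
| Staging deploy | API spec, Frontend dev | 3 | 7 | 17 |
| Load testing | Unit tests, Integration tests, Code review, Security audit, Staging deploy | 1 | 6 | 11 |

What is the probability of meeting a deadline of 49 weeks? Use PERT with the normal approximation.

0.926

te_API spec = (9 + 4·11 + 13)/6 = 66/6 = 11; σ²_API spec = ((13−9)/6)² = 0.444
te_Backend dev = (11 + 4·13 + 15)/6 = 78/6 = 13; σ²_Backend dev = ((15−11)/6)² = 0.444
te_Frontend dev = (9 + 4·13 + 29)/6 = 90/6 = 15; σ²_Frontend dev = ((29−9)/6)² = 11.111
te_Database migration = (4 + 4·5 + 12)/6 = 36/6 = 6; σ²_Database migration = ((12−4)/6)² = 1.778
te_Unit tests = (6 + 4·11 + 16)/6 = 66/6 = 11; σ²_Unit tests = ((16−6)/6)² = 2.778
te_Integration tests = (11 + 4·14 + 23)/6 = 90/6 = 15; σ²_Integration tests = ((23−11)/6)² = 4.000
te_Code review = (1 + 4·2 + 3)/6 = 12/6 = 2; σ²_Code review = ((3−1)/6)² = 0.111
te_Security audit = (5 + 4·8 + 11)/6 = 48/6 = 8; σ²_Security audit = ((11−5)/6)² = 1.000
te_Staging deploy = (3 + 4·7 + 17)/6 = 48/6 = 8; σ²_Staging deploy = ((17−3)/6)² = 5.444
te_Load testing = (1 + 4·6 + 11)/6 = 36/6 = 6; σ²_Load testing = ((11−1)/6)² = 2.778

Forward pass:
ES_API spec = 0; EF_API spec = 11
ES_Backend dev = 11; EF_Backend dev = 11+13 = 24
ES_Frontend dev = 11; EF_Frontend dev = 11+15 = 26
ES_Database migration = 11; EF_Database migration = 11+6 = 17
ES_Unit tests = 26; EF_Unit tests = 26+11 = 37
ES_Integration tests = max(EF_Backend dev=24, EF_Database migration=17) = 24; EF_Integration tests = 24+15 = 39
ES_Code review = 17; EF_Code review = 17+2 = 19
ES_Security audit = max(EF_Backend dev=24, EF_Database migration=17) = 24; EF_Security audit = 24+8 = 32
ES_Staging deploy = max(EF_API spec=11, EF_Frontend dev=26) = 26; EF_Staging deploy = 26+8 = 34
ES_Load testing = max(EF_Unit tests=37, EF_Integration tests=39, EF_Code review=19, EF_Security audit=32, EF_Staging deploy=34) = 39; EF_Load testing = 39+6 = 45
Expected project duration μ = 45 weeks. Critical path: API spec → Backend dev → Integration tests → Load testing.

Variance along critical path = 0.444 + 0.444 + 4.000 + 2.778 = 7.667; σ = √7.667 = 2.769 weeks.
Z = (49 − 45) / 2.769 = 1.445
P(T ≤ 49) = Φ(1.445) ≈ 0.926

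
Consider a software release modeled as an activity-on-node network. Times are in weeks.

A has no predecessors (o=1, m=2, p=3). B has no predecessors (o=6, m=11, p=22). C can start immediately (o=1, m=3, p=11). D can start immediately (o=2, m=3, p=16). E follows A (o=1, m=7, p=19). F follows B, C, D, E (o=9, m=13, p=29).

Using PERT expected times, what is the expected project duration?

27 weeks

te_A = (1 + 4·2 + 3)/6 = 12/6 = 2
te_B = (6 + 4·11 + 22)/6 = 72/6 = 12
te_C = (1 + 4·3 + 11)/6 = 24/6 = 4
te_D = (2 + 4·3 + 16)/6 = 30/6 = 5
te_E = (1 + 4·7 + 19)/6 = 48/6 = 8
te_F = (9 + 4·13 + 29)/6 = 90/6 = 15

Forward pass:
ES_A = 0; EF_A = 2
ES_B = 0; EF_B = 12
ES_C = 0; EF_C = 4
ES_D = 0; EF_D = 5
ES_E = 2; EF_E = 2+8 = 10
ES_F = max(EF_B=12, EF_C=4, EF_D=5, EF_E=10) = 12; EF_F = 12+15 = 27
Expected project duration μ = 27 weeks. Critical path: B → F.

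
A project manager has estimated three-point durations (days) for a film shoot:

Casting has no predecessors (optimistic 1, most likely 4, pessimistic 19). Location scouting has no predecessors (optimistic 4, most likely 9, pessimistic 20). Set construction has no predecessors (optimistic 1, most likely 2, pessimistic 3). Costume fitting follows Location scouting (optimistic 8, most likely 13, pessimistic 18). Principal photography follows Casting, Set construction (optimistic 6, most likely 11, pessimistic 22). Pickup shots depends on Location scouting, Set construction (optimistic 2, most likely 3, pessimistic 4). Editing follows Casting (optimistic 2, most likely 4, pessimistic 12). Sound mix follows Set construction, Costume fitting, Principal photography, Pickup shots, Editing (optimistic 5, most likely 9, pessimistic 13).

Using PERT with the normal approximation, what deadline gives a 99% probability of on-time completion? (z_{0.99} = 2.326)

te_Casting = (1 + 4·4 + 19)/6 = 36/6 = 6; σ²_Casting = ((19−1)/6)² = 9.000
te_Location scouting = (4 + 4·9 + 20)/6 = 60/6 = 10; σ²_Location scouting = ((20−4)/6)² = 7.111
te_Set construction = (1 + 4·2 + 3)/6 = 12/6 = 2; σ²_Set construction = ((3−1)/6)² = 0.111
te_Costume fitting = (8 + 4·13 + 18)/6 = 78/6 = 13; σ²_Costume fitting = ((18−8)/6)² = 2.778
te_Principal photography = (6 + 4·11 + 22)/6 = 72/6 = 12; σ²_Principal photography = ((22−6)/6)² = 7.111
te_Pickup shots = (2 + 4·3 + 4)/6 = 18/6 = 3; σ²_Pickup shots = ((4−2)/6)² = 0.111
te_Editing = (2 + 4·4 + 12)/6 = 30/6 = 5; σ²_Editing = ((12−2)/6)² = 2.778
te_Sound mix = (5 + 4·9 + 13)/6 = 54/6 = 9; σ²_Sound mix = ((13−5)/6)² = 1.778

Forward pass:
ES_Casting = 0; EF_Casting = 6
ES_Location scouting = 0; EF_Location scouting = 10
ES_Set construction = 0; EF_Set construction = 2
ES_Costume fitting = 10; EF_Costume fitting = 10+13 = 23
ES_Principal photography = max(EF_Casting=6, EF_Set construction=2) = 6; EF_Principal photography = 6+12 = 18
ES_Pickup shots = max(EF_Location scouting=10, EF_Set construction=2) = 10; EF_Pickup shots = 10+3 = 13
ES_Editing = 6; EF_Editing = 6+5 = 11
ES_Sound mix = max(EF_Set construction=2, EF_Costume fitting=23, EF_Principal photography=18, EF_Pickup shots=13, EF_Editing=11) = 23; EF_Sound mix = 23+9 = 32
Expected project duration μ = 32 days. Critical path: Location scouting → Costume fitting → Sound mix.

Variance along critical path = 7.111 + 2.778 + 1.778 = 11.667; σ = 3.416 days.
D = μ + z·σ = 32 + 2.326·3.416 = 39.9 days

39.9 days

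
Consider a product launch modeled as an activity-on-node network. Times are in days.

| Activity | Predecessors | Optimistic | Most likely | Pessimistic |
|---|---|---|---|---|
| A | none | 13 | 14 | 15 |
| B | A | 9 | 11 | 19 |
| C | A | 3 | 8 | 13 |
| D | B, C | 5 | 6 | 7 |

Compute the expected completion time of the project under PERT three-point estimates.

32 days

te_A = (13 + 4·14 + 15)/6 = 84/6 = 14
te_B = (9 + 4·11 + 19)/6 = 72/6 = 12
te_C = (3 + 4·8 + 13)/6 = 48/6 = 8
te_D = (5 + 4·6 + 7)/6 = 36/6 = 6

Forward pass:
ES_A = 0; EF_A = 14
ES_B = 14; EF_B = 14+12 = 26
ES_C = 14; EF_C = 14+8 = 22
ES_D = max(EF_B=26, EF_C=22) = 26; EF_D = 26+6 = 32
Expected project duration μ = 32 days. Critical path: A → B → D.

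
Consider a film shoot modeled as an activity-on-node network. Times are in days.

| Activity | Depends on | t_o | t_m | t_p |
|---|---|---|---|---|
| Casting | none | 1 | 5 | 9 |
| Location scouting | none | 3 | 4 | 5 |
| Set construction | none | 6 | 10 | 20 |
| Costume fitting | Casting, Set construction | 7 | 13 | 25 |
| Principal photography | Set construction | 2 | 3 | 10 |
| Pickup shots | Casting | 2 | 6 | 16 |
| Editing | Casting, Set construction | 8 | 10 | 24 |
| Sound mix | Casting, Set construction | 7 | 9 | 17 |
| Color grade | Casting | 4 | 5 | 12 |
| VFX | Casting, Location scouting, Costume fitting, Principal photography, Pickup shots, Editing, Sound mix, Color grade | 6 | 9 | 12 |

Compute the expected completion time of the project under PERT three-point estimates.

te_Casting = (1 + 4·5 + 9)/6 = 30/6 = 5
te_Location scouting = (3 + 4·4 + 5)/6 = 24/6 = 4
te_Set construction = (6 + 4·10 + 20)/6 = 66/6 = 11
te_Costume fitting = (7 + 4·13 + 25)/6 = 84/6 = 14
te_Principal photography = (2 + 4·3 + 10)/6 = 24/6 = 4
te_Pickup shots = (2 + 4·6 + 16)/6 = 42/6 = 7
te_Editing = (8 + 4·10 + 24)/6 = 72/6 = 12
te_Sound mix = (7 + 4·9 + 17)/6 = 60/6 = 10
te_Color grade = (4 + 4·5 + 12)/6 = 36/6 = 6
te_VFX = (6 + 4·9 + 12)/6 = 54/6 = 9

Forward pass:
ES_Casting = 0; EF_Casting = 5
ES_Location scouting = 0; EF_Location scouting = 4
ES_Set construction = 0; EF_Set construction = 11
ES_Costume fitting = max(EF_Casting=5, EF_Set construction=11) = 11; EF_Costume fitting = 11+14 = 25
ES_Principal photography = 11; EF_Principal photography = 11+4 = 15
ES_Pickup shots = 5; EF_Pickup shots = 5+7 = 12
ES_Editing = max(EF_Casting=5, EF_Set construction=11) = 11; EF_Editing = 11+12 = 23
ES_Sound mix = max(EF_Casting=5, EF_Set construction=11) = 11; EF_Sound mix = 11+10 = 21
ES_Color grade = 5; EF_Color grade = 5+6 = 11
ES_VFX = max(EF_Casting=5, EF_Location scouting=4, EF_Costume fitting=25, EF_Principal photography=15, EF_Pickup shots=12, EF_Editing=23, EF_Sound mix=21, EF_Color grade=11) = 25; EF_VFX = 25+9 = 34
Expected project duration μ = 34 days. Critical path: Set construction → Costume fitting → VFX.

34 days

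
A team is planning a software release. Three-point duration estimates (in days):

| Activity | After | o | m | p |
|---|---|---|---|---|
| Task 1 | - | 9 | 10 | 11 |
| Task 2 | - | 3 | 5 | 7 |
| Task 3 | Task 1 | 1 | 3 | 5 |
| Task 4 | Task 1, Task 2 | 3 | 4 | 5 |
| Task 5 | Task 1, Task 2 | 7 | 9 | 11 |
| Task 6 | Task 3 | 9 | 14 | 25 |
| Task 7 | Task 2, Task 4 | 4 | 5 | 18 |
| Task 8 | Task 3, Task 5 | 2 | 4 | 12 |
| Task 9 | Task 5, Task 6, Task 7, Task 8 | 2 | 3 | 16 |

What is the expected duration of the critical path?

te_Task 1 = (9 + 4·10 + 11)/6 = 60/6 = 10
te_Task 2 = (3 + 4·5 + 7)/6 = 30/6 = 5
te_Task 3 = (1 + 4·3 + 5)/6 = 18/6 = 3
te_Task 4 = (3 + 4·4 + 5)/6 = 24/6 = 4
te_Task 5 = (7 + 4·9 + 11)/6 = 54/6 = 9
te_Task 6 = (9 + 4·14 + 25)/6 = 90/6 = 15
te_Task 7 = (4 + 4·5 + 18)/6 = 42/6 = 7
te_Task 8 = (2 + 4·4 + 12)/6 = 30/6 = 5
te_Task 9 = (2 + 4·3 + 16)/6 = 30/6 = 5

Forward pass:
ES_Task 1 = 0; EF_Task 1 = 10
ES_Task 2 = 0; EF_Task 2 = 5
ES_Task 3 = 10; EF_Task 3 = 10+3 = 13
ES_Task 4 = max(EF_Task 1=10, EF_Task 2=5) = 10; EF_Task 4 = 10+4 = 14
ES_Task 5 = max(EF_Task 1=10, EF_Task 2=5) = 10; EF_Task 5 = 10+9 = 19
ES_Task 6 = 13; EF_Task 6 = 13+15 = 28
ES_Task 7 = max(EF_Task 2=5, EF_Task 4=14) = 14; EF_Task 7 = 14+7 = 21
ES_Task 8 = max(EF_Task 3=13, EF_Task 5=19) = 19; EF_Task 8 = 19+5 = 24
ES_Task 9 = max(EF_Task 5=19, EF_Task 6=28, EF_Task 7=21, EF_Task 8=24) = 28; EF_Task 9 = 28+5 = 33
Expected project duration μ = 33 days. Critical path: Task 1 → Task 3 → Task 6 → Task 9.

33 days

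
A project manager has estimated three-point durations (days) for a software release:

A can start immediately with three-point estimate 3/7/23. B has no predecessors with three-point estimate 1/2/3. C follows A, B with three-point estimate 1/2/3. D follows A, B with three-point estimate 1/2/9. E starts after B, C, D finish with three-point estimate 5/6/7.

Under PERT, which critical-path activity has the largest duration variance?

te_A = (3 + 4·7 + 23)/6 = 54/6 = 9; σ²_A = ((23−3)/6)² = 11.111
te_B = (1 + 4·2 + 3)/6 = 12/6 = 2; σ²_B = ((3−1)/6)² = 0.111
te_C = (1 + 4·2 + 3)/6 = 12/6 = 2; σ²_C = ((3−1)/6)² = 0.111
te_D = (1 + 4·2 + 9)/6 = 18/6 = 3; σ²_D = ((9−1)/6)² = 1.778
te_E = (5 + 4·6 + 7)/6 = 36/6 = 6; σ²_E = ((7−5)/6)² = 0.111

Forward pass:
ES_A = 0; EF_A = 9
ES_B = 0; EF_B = 2
ES_C = max(EF_A=9, EF_B=2) = 9; EF_C = 9+2 = 11
ES_D = max(EF_A=9, EF_B=2) = 9; EF_D = 9+3 = 12
ES_E = max(EF_B=2, EF_C=11, EF_D=12) = 12; EF_E = 12+6 = 18
Expected project duration μ = 18 days. Critical path: A → D → E.

Variances on critical path: σ²_A=11.111, σ²_D=1.778, σ²_E=0.111.
Largest is σ²_A = 11.111.

A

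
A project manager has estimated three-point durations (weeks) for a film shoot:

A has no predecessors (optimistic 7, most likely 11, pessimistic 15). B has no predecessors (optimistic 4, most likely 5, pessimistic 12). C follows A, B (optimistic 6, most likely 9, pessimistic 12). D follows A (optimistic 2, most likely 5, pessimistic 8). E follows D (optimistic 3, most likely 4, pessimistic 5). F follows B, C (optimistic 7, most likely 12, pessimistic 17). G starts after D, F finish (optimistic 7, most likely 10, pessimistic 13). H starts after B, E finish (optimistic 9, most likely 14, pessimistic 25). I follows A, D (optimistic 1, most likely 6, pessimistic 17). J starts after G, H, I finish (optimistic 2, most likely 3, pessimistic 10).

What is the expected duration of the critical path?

te_A = (7 + 4·11 + 15)/6 = 66/6 = 11
te_B = (4 + 4·5 + 12)/6 = 36/6 = 6
te_C = (6 + 4·9 + 12)/6 = 54/6 = 9
te_D = (2 + 4·5 + 8)/6 = 30/6 = 5
te_E = (3 + 4·4 + 5)/6 = 24/6 = 4
te_F = (7 + 4·12 + 17)/6 = 72/6 = 12
te_G = (7 + 4·10 + 13)/6 = 60/6 = 10
te_H = (9 + 4·14 + 25)/6 = 90/6 = 15
te_I = (1 + 4·6 + 17)/6 = 42/6 = 7
te_J = (2 + 4·3 + 10)/6 = 24/6 = 4

Forward pass:
ES_A = 0; EF_A = 11
ES_B = 0; EF_B = 6
ES_C = max(EF_A=11, EF_B=6) = 11; EF_C = 11+9 = 20
ES_D = 11; EF_D = 11+5 = 16
ES_E = 16; EF_E = 16+4 = 20
ES_F = max(EF_B=6, EF_C=20) = 20; EF_F = 20+12 = 32
ES_G = max(EF_D=16, EF_F=32) = 32; EF_G = 32+10 = 42
ES_H = max(EF_B=6, EF_E=20) = 20; EF_H = 20+15 = 35
ES_I = max(EF_A=11, EF_D=16) = 16; EF_I = 16+7 = 23
ES_J = max(EF_G=42, EF_H=35, EF_I=23) = 42; EF_J = 42+4 = 46
Expected project duration μ = 46 weeks. Critical path: A → C → F → G → J.

46 weeks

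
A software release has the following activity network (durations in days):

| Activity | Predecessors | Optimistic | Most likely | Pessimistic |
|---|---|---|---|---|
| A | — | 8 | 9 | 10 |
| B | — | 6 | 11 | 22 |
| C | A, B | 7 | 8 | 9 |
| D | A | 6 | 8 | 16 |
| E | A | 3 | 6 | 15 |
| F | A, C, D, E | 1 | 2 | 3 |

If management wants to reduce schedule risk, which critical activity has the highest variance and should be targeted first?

B

te_A = (8 + 4·9 + 10)/6 = 54/6 = 9; σ²_A = ((10−8)/6)² = 0.111
te_B = (6 + 4·11 + 22)/6 = 72/6 = 12; σ²_B = ((22−6)/6)² = 7.111
te_C = (7 + 4·8 + 9)/6 = 48/6 = 8; σ²_C = ((9−7)/6)² = 0.111
te_D = (6 + 4·8 + 16)/6 = 54/6 = 9; σ²_D = ((16−6)/6)² = 2.778
te_E = (3 + 4·6 + 15)/6 = 42/6 = 7; σ²_E = ((15−3)/6)² = 4.000
te_F = (1 + 4·2 + 3)/6 = 12/6 = 2; σ²_F = ((3−1)/6)² = 0.111

Forward pass:
ES_A = 0; EF_A = 9
ES_B = 0; EF_B = 12
ES_C = max(EF_A=9, EF_B=12) = 12; EF_C = 12+8 = 20
ES_D = 9; EF_D = 9+9 = 18
ES_E = 9; EF_E = 9+7 = 16
ES_F = max(EF_A=9, EF_C=20, EF_D=18, EF_E=16) = 20; EF_F = 20+2 = 22
Expected project duration μ = 22 days. Critical path: B → C → F.

Variances on critical path: σ²_B=7.111, σ²_C=0.111, σ²_F=0.111.
Largest is σ²_B = 7.111.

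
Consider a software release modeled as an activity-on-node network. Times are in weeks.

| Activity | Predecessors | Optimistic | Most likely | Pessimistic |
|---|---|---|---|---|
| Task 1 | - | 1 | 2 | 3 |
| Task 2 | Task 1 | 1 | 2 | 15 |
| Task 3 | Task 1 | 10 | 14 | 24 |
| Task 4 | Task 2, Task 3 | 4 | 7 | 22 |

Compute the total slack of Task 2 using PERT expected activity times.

11 weeks

te_Task 1 = (1 + 4·2 + 3)/6 = 12/6 = 2
te_Task 2 = (1 + 4·2 + 15)/6 = 24/6 = 4
te_Task 3 = (10 + 4·14 + 24)/6 = 90/6 = 15
te_Task 4 = (4 + 4·7 + 22)/6 = 54/6 = 9

Forward pass:
ES_Task 1 = 0; EF_Task 1 = 2
ES_Task 2 = 2; EF_Task 2 = 2+4 = 6
ES_Task 3 = 2; EF_Task 3 = 2+15 = 17
ES_Task 4 = max(EF_Task 2=6, EF_Task 3=17) = 17; EF_Task 4 = 17+9 = 26
Expected project duration μ = 26 weeks. Critical path: Task 1 → Task 3 → Task 4.

Backward pass:
LF_Task 4 = 26; LS_Task 4 = 26−9 = 17
LF_Task 3 = LS_Task 4 = 17; LS_Task 3 = 17−15 = 2
LF_Task 2 = LS_Task 4 = 17; LS_Task 2 = 17−4 = 13
LF_Task 1 = min(LS_Task 2=13, LS_Task 3=2) = 2; LS_Task 1 = 2−2 = 0
Slack_Task 2 = LS_Task 2 − ES_Task 2 = 13 − 2 = 11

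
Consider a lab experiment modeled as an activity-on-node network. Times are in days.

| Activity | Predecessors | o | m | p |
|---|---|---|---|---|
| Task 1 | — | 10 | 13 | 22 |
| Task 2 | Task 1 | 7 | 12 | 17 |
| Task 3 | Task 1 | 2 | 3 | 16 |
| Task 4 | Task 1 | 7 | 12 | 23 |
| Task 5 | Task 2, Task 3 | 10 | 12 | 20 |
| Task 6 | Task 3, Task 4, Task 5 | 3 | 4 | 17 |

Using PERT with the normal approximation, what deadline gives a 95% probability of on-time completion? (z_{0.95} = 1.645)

te_Task 1 = (10 + 4·13 + 22)/6 = 84/6 = 14; σ²_Task 1 = ((22−10)/6)² = 4.000
te_Task 2 = (7 + 4·12 + 17)/6 = 72/6 = 12; σ²_Task 2 = ((17−7)/6)² = 2.778
te_Task 3 = (2 + 4·3 + 16)/6 = 30/6 = 5; σ²_Task 3 = ((16−2)/6)² = 5.444
te_Task 4 = (7 + 4·12 + 23)/6 = 78/6 = 13; σ²_Task 4 = ((23−7)/6)² = 7.111
te_Task 5 = (10 + 4·12 + 20)/6 = 78/6 = 13; σ²_Task 5 = ((20−10)/6)² = 2.778
te_Task 6 = (3 + 4·4 + 17)/6 = 36/6 = 6; σ²_Task 6 = ((17−3)/6)² = 5.444

Forward pass:
ES_Task 1 = 0; EF_Task 1 = 14
ES_Task 2 = 14; EF_Task 2 = 14+12 = 26
ES_Task 3 = 14; EF_Task 3 = 14+5 = 19
ES_Task 4 = 14; EF_Task 4 = 14+13 = 27
ES_Task 5 = max(EF_Task 2=26, EF_Task 3=19) = 26; EF_Task 5 = 26+13 = 39
ES_Task 6 = max(EF_Task 3=19, EF_Task 4=27, EF_Task 5=39) = 39; EF_Task 6 = 39+6 = 45
Expected project duration μ = 45 days. Critical path: Task 1 → Task 2 → Task 5 → Task 6.

Variance along critical path = 4.000 + 2.778 + 2.778 + 5.444 = 15.000; σ = 3.873 days.
D = μ + z·σ = 45 + 1.645·3.873 = 51.4 days

51.4 days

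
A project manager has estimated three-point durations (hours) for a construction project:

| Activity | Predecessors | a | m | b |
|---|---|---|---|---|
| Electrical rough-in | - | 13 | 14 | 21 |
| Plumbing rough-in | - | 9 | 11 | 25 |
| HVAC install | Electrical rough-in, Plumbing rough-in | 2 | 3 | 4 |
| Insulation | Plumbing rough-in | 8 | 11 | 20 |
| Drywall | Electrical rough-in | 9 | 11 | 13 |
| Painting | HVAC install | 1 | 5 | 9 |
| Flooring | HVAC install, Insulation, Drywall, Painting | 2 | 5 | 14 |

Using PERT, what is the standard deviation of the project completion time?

te_Electrical rough-in = (13 + 4·14 + 21)/6 = 90/6 = 15; σ²_Electrical rough-in = ((21−13)/6)² = 1.778
te_Plumbing rough-in = (9 + 4·11 + 25)/6 = 78/6 = 13; σ²_Plumbing rough-in = ((25−9)/6)² = 7.111
te_HVAC install = (2 + 4·3 + 4)/6 = 18/6 = 3; σ²_HVAC install = ((4−2)/6)² = 0.111
te_Insulation = (8 + 4·11 + 20)/6 = 72/6 = 12; σ²_Insulation = ((20−8)/6)² = 4.000
te_Drywall = (9 + 4·11 + 13)/6 = 66/6 = 11; σ²_Drywall = ((13−9)/6)² = 0.444
te_Painting = (1 + 4·5 + 9)/6 = 30/6 = 5; σ²_Painting = ((9−1)/6)² = 1.778
te_Flooring = (2 + 4·5 + 14)/6 = 36/6 = 6; σ²_Flooring = ((14−2)/6)² = 4.000

Forward pass:
ES_Electrical rough-in = 0; EF_Electrical rough-in = 15
ES_Plumbing rough-in = 0; EF_Plumbing rough-in = 13
ES_HVAC install = max(EF_Electrical rough-in=15, EF_Plumbing rough-in=13) = 15; EF_HVAC install = 15+3 = 18
ES_Insulation = 13; EF_Insulation = 13+12 = 25
ES_Drywall = 15; EF_Drywall = 15+11 = 26
ES_Painting = 18; EF_Painting = 18+5 = 23
ES_Flooring = max(EF_HVAC install=18, EF_Insulation=25, EF_Drywall=26, EF_Painting=23) = 26; EF_Flooring = 26+6 = 32
Expected project duration μ = 32 hours. Critical path: Electrical rough-in → Drywall → Flooring.

Variance along critical path = 1.778 + 0.444 + 4.000 = 6.222
σ = √6.222 = 2.494 hours

2.49 hours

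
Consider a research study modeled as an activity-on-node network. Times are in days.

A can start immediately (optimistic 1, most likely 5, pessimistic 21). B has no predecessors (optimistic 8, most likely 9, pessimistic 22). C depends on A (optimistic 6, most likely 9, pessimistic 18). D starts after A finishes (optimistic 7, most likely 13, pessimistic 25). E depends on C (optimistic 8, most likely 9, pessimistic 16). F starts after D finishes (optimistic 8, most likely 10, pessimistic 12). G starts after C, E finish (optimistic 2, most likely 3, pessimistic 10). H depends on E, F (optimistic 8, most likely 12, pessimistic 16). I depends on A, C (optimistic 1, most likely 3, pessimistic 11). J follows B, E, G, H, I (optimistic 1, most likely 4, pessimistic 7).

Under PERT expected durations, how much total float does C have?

te_A = (1 + 4·5 + 21)/6 = 42/6 = 7
te_B = (8 + 4·9 + 22)/6 = 66/6 = 11
te_C = (6 + 4·9 + 18)/6 = 60/6 = 10
te_D = (7 + 4·13 + 25)/6 = 84/6 = 14
te_E = (8 + 4·9 + 16)/6 = 60/6 = 10
te_F = (8 + 4·10 + 12)/6 = 60/6 = 10
te_G = (2 + 4·3 + 10)/6 = 24/6 = 4
te_H = (8 + 4·12 + 16)/6 = 72/6 = 12
te_I = (1 + 4·3 + 11)/6 = 24/6 = 4
te_J = (1 + 4·4 + 7)/6 = 24/6 = 4

Forward pass:
ES_A = 0; EF_A = 7
ES_B = 0; EF_B = 11
ES_C = 7; EF_C = 7+10 = 17
ES_D = 7; EF_D = 7+14 = 21
ES_E = 17; EF_E = 17+10 = 27
ES_F = 21; EF_F = 21+10 = 31
ES_G = max(EF_C=17, EF_E=27) = 27; EF_G = 27+4 = 31
ES_H = max(EF_E=27, EF_F=31) = 31; EF_H = 31+12 = 43
ES_I = max(EF_A=7, EF_C=17) = 17; EF_I = 17+4 = 21
ES_J = max(EF_B=11, EF_E=27, EF_G=31, EF_H=43, EF_I=21) = 43; EF_J = 43+4 = 47
Expected project duration μ = 47 days. Critical path: A → D → F → H → J.

Backward pass:
LF_J = 47; LS_J = 47−4 = 43
LF_I = LS_J = 43; LS_I = 43−4 = 39
LF_H = LS_J = 43; LS_H = 43−12 = 31
LF_G = LS_J = 43; LS_G = 43−4 = 39
LF_F = LS_H = 31; LS_F = 31−10 = 21
LF_E = min(LS_G=39, LS_H=31, LS_J=43) = 31; LS_E = 31−10 = 21
LF_D = LS_F = 21; LS_D = 21−14 = 7
LF_C = min(LS_E=21, LS_G=39, LS_I=39) = 21; LS_C = 21−10 = 11
LF_B = LS_J = 43; LS_B = 43−11 = 32
LF_A = min(LS_C=11, LS_D=7, LS_I=39) = 7; LS_A = 7−7 = 0
Slack_C = LS_C − ES_C = 11 − 7 = 4

4 days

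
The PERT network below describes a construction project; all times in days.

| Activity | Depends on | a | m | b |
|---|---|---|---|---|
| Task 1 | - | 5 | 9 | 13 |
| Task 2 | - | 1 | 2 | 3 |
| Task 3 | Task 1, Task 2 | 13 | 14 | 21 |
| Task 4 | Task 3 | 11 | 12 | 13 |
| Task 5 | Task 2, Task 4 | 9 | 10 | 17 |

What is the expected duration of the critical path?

te_Task 1 = (5 + 4·9 + 13)/6 = 54/6 = 9
te_Task 2 = (1 + 4·2 + 3)/6 = 12/6 = 2
te_Task 3 = (13 + 4·14 + 21)/6 = 90/6 = 15
te_Task 4 = (11 + 4·12 + 13)/6 = 72/6 = 12
te_Task 5 = (9 + 4·10 + 17)/6 = 66/6 = 11

Forward pass:
ES_Task 1 = 0; EF_Task 1 = 9
ES_Task 2 = 0; EF_Task 2 = 2
ES_Task 3 = max(EF_Task 1=9, EF_Task 2=2) = 9; EF_Task 3 = 9+15 = 24
ES_Task 4 = 24; EF_Task 4 = 24+12 = 36
ES_Task 5 = max(EF_Task 2=2, EF_Task 4=36) = 36; EF_Task 5 = 36+11 = 47
Expected project duration μ = 47 days. Critical path: Task 1 → Task 3 → Task 4 → Task 5.

47 days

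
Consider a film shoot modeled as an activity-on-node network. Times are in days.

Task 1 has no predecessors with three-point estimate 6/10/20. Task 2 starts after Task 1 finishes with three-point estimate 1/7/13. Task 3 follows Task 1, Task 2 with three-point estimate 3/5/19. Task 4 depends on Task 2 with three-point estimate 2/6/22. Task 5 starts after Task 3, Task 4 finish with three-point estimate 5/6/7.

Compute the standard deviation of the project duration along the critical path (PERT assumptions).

te_Task 1 = (6 + 4·10 + 20)/6 = 66/6 = 11; σ²_Task 1 = ((20−6)/6)² = 5.444
te_Task 2 = (1 + 4·7 + 13)/6 = 42/6 = 7; σ²_Task 2 = ((13−1)/6)² = 4.000
te_Task 3 = (3 + 4·5 + 19)/6 = 42/6 = 7; σ²_Task 3 = ((19−3)/6)² = 7.111
te_Task 4 = (2 + 4·6 + 22)/6 = 48/6 = 8; σ²_Task 4 = ((22−2)/6)² = 11.111
te_Task 5 = (5 + 4·6 + 7)/6 = 36/6 = 6; σ²_Task 5 = ((7−5)/6)² = 0.111

Forward pass:
ES_Task 1 = 0; EF_Task 1 = 11
ES_Task 2 = 11; EF_Task 2 = 11+7 = 18
ES_Task 3 = max(EF_Task 1=11, EF_Task 2=18) = 18; EF_Task 3 = 18+7 = 25
ES_Task 4 = 18; EF_Task 4 = 18+8 = 26
ES_Task 5 = max(EF_Task 3=25, EF_Task 4=26) = 26; EF_Task 5 = 26+6 = 32
Expected project duration μ = 32 days. Critical path: Task 1 → Task 2 → Task 4 → Task 5.

Variance along critical path = 5.444 + 4.000 + 11.111 + 0.111 = 20.667
σ = √20.667 = 4.546 days

4.55 days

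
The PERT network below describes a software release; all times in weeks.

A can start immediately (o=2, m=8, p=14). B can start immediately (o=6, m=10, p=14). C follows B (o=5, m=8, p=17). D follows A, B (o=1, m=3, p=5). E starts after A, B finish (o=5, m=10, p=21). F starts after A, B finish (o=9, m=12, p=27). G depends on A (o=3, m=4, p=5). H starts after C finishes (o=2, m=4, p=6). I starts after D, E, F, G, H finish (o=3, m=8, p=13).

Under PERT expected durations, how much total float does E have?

te_A = (2 + 4·8 + 14)/6 = 48/6 = 8
te_B = (6 + 4·10 + 14)/6 = 60/6 = 10
te_C = (5 + 4·8 + 17)/6 = 54/6 = 9
te_D = (1 + 4·3 + 5)/6 = 18/6 = 3
te_E = (5 + 4·10 + 21)/6 = 66/6 = 11
te_F = (9 + 4·12 + 27)/6 = 84/6 = 14
te_G = (3 + 4·4 + 5)/6 = 24/6 = 4
te_H = (2 + 4·4 + 6)/6 = 24/6 = 4
te_I = (3 + 4·8 + 13)/6 = 48/6 = 8

Forward pass:
ES_A = 0; EF_A = 8
ES_B = 0; EF_B = 10
ES_C = 10; EF_C = 10+9 = 19
ES_D = max(EF_A=8, EF_B=10) = 10; EF_D = 10+3 = 13
ES_E = max(EF_A=8, EF_B=10) = 10; EF_E = 10+11 = 21
ES_F = max(EF_A=8, EF_B=10) = 10; EF_F = 10+14 = 24
ES_G = 8; EF_G = 8+4 = 12
ES_H = 19; EF_H = 19+4 = 23
ES_I = max(EF_D=13, EF_E=21, EF_F=24, EF_G=12, EF_H=23) = 24; EF_I = 24+8 = 32
Expected project duration μ = 32 weeks. Critical path: B → F → I.

Backward pass:
LF_I = 32; LS_I = 32−8 = 24
LF_H = LS_I = 24; LS_H = 24−4 = 20
LF_G = LS_I = 24; LS_G = 24−4 = 20
LF_F = LS_I = 24; LS_F = 24−14 = 10
LF_E = LS_I = 24; LS_E = 24−11 = 13
LF_D = LS_I = 24; LS_D = 24−3 = 21
LF_C = LS_H = 20; LS_C = 20−9 = 11
LF_B = min(LS_C=11, LS_D=21, LS_E=13, LS_F=10) = 10; LS_B = 10−10 = 0
LF_A = min(LS_D=21, LS_E=13, LS_F=10, LS_G=20) = 10; LS_A = 10−8 = 2
Slack_E = LS_E − ES_E = 13 − 10 = 3

3 weeks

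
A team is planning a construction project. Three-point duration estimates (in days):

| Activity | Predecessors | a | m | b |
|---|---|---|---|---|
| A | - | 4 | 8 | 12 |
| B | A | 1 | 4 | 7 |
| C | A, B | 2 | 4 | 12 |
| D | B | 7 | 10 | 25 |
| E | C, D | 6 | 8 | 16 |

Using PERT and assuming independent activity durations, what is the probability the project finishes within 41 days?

0.982

te_A = (4 + 4·8 + 12)/6 = 48/6 = 8; σ²_A = ((12−4)/6)² = 1.778
te_B = (1 + 4·4 + 7)/6 = 24/6 = 4; σ²_B = ((7−1)/6)² = 1.000
te_C = (2 + 4·4 + 12)/6 = 30/6 = 5; σ²_C = ((12−2)/6)² = 2.778
te_D = (7 + 4·10 + 25)/6 = 72/6 = 12; σ²_D = ((25−7)/6)² = 9.000
te_E = (6 + 4·8 + 16)/6 = 54/6 = 9; σ²_E = ((16−6)/6)² = 2.778

Forward pass:
ES_A = 0; EF_A = 8
ES_B = 8; EF_B = 8+4 = 12
ES_C = max(EF_A=8, EF_B=12) = 12; EF_C = 12+5 = 17
ES_D = 12; EF_D = 12+12 = 24
ES_E = max(EF_C=17, EF_D=24) = 24; EF_E = 24+9 = 33
Expected project duration μ = 33 days. Critical path: A → B → D → E.

Variance along critical path = 1.778 + 1.000 + 9.000 + 2.778 = 14.556; σ = √14.556 = 3.815 days.
Z = (41 − 33) / 3.815 = 2.097
P(T ≤ 41) = Φ(2.097) ≈ 0.982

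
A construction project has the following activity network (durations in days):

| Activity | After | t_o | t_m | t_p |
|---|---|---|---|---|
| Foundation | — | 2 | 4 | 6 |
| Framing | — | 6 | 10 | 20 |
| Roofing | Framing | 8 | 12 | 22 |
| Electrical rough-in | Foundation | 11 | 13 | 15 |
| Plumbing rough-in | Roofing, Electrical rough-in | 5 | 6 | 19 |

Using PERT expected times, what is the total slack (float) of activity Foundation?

te_Foundation = (2 + 4·4 + 6)/6 = 24/6 = 4
te_Framing = (6 + 4·10 + 20)/6 = 66/6 = 11
te_Roofing = (8 + 4·12 + 22)/6 = 78/6 = 13
te_Electrical rough-in = (11 + 4·13 + 15)/6 = 78/6 = 13
te_Plumbing rough-in = (5 + 4·6 + 19)/6 = 48/6 = 8

Forward pass:
ES_Foundation = 0; EF_Foundation = 4
ES_Framing = 0; EF_Framing = 11
ES_Roofing = 11; EF_Roofing = 11+13 = 24
ES_Electrical rough-in = 4; EF_Electrical rough-in = 4+13 = 17
ES_Plumbing rough-in = max(EF_Roofing=24, EF_Electrical rough-in=17) = 24; EF_Plumbing rough-in = 24+8 = 32
Expected project duration μ = 32 days. Critical path: Framing → Roofing → Plumbing rough-in.

Backward pass:
LF_Plumbing rough-in = 32; LS_Plumbing rough-in = 32−8 = 24
LF_Electrical rough-in = LS_Plumbing rough-in = 24; LS_Electrical rough-in = 24−13 = 11
LF_Roofing = LS_Plumbing rough-in = 24; LS_Roofing = 24−13 = 11
LF_Framing = LS_Roofing = 11; LS_Framing = 11−11 = 0
LF_Foundation = LS_Electrical rough-in = 11; LS_Foundation = 11−4 = 7
Slack_Foundation = LS_Foundation − ES_Foundation = 7 − 0 = 7

7 days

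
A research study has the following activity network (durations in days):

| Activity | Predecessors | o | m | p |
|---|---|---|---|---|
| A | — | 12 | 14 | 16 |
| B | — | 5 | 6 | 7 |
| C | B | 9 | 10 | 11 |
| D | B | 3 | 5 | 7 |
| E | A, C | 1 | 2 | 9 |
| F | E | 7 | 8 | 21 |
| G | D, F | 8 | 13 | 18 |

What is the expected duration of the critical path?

42 days

te_A = (12 + 4·14 + 16)/6 = 84/6 = 14
te_B = (5 + 4·6 + 7)/6 = 36/6 = 6
te_C = (9 + 4·10 + 11)/6 = 60/6 = 10
te_D = (3 + 4·5 + 7)/6 = 30/6 = 5
te_E = (1 + 4·2 + 9)/6 = 18/6 = 3
te_F = (7 + 4·8 + 21)/6 = 60/6 = 10
te_G = (8 + 4·13 + 18)/6 = 78/6 = 13

Forward pass:
ES_A = 0; EF_A = 14
ES_B = 0; EF_B = 6
ES_C = 6; EF_C = 6+10 = 16
ES_D = 6; EF_D = 6+5 = 11
ES_E = max(EF_A=14, EF_C=16) = 16; EF_E = 16+3 = 19
ES_F = 19; EF_F = 19+10 = 29
ES_G = max(EF_D=11, EF_F=29) = 29; EF_G = 29+13 = 42
Expected project duration μ = 42 days. Critical path: B → C → E → F → G.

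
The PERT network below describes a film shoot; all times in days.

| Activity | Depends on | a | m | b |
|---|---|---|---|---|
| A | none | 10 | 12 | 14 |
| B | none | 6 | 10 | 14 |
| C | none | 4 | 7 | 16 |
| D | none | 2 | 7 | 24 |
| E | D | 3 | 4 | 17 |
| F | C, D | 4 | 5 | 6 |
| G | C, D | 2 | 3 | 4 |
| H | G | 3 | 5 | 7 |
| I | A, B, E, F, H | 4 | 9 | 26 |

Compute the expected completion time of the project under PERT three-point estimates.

28 days

te_A = (10 + 4·12 + 14)/6 = 72/6 = 12
te_B = (6 + 4·10 + 14)/6 = 60/6 = 10
te_C = (4 + 4·7 + 16)/6 = 48/6 = 8
te_D = (2 + 4·7 + 24)/6 = 54/6 = 9
te_E = (3 + 4·4 + 17)/6 = 36/6 = 6
te_F = (4 + 4·5 + 6)/6 = 30/6 = 5
te_G = (2 + 4·3 + 4)/6 = 18/6 = 3
te_H = (3 + 4·5 + 7)/6 = 30/6 = 5
te_I = (4 + 4·9 + 26)/6 = 66/6 = 11

Forward pass:
ES_A = 0; EF_A = 12
ES_B = 0; EF_B = 10
ES_C = 0; EF_C = 8
ES_D = 0; EF_D = 9
ES_E = 9; EF_E = 9+6 = 15
ES_F = max(EF_C=8, EF_D=9) = 9; EF_F = 9+5 = 14
ES_G = max(EF_C=8, EF_D=9) = 9; EF_G = 9+3 = 12
ES_H = 12; EF_H = 12+5 = 17
ES_I = max(EF_A=12, EF_B=10, EF_E=15, EF_F=14, EF_H=17) = 17; EF_I = 17+11 = 28
Expected project duration μ = 28 days. Critical path: D → G → H → I.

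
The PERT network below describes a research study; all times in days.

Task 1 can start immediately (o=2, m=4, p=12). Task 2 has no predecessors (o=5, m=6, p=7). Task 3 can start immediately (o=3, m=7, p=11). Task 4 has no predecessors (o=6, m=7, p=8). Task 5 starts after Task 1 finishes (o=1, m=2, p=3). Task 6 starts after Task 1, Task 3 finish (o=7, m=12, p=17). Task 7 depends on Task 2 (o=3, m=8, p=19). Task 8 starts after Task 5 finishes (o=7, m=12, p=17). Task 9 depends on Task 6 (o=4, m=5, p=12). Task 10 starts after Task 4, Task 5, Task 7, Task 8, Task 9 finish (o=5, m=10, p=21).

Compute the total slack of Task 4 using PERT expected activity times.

18 days

te_Task 1 = (2 + 4·4 + 12)/6 = 30/6 = 5
te_Task 2 = (5 + 4·6 + 7)/6 = 36/6 = 6
te_Task 3 = (3 + 4·7 + 11)/6 = 42/6 = 7
te_Task 4 = (6 + 4·7 + 8)/6 = 42/6 = 7
te_Task 5 = (1 + 4·2 + 3)/6 = 12/6 = 2
te_Task 6 = (7 + 4·12 + 17)/6 = 72/6 = 12
te_Task 7 = (3 + 4·8 + 19)/6 = 54/6 = 9
te_Task 8 = (7 + 4·12 + 17)/6 = 72/6 = 12
te_Task 9 = (4 + 4·5 + 12)/6 = 36/6 = 6
te_Task 10 = (5 + 4·10 + 21)/6 = 66/6 = 11

Forward pass:
ES_Task 1 = 0; EF_Task 1 = 5
ES_Task 2 = 0; EF_Task 2 = 6
ES_Task 3 = 0; EF_Task 3 = 7
ES_Task 4 = 0; EF_Task 4 = 7
ES_Task 5 = 5; EF_Task 5 = 5+2 = 7
ES_Task 6 = max(EF_Task 1=5, EF_Task 3=7) = 7; EF_Task 6 = 7+12 = 19
ES_Task 7 = 6; EF_Task 7 = 6+9 = 15
ES_Task 8 = 7; EF_Task 8 = 7+12 = 19
ES_Task 9 = 19; EF_Task 9 = 19+6 = 25
ES_Task 10 = max(EF_Task 4=7, EF_Task 5=7, EF_Task 7=15, EF_Task 8=19, EF_Task 9=25) = 25; EF_Task 10 = 25+11 = 36
Expected project duration μ = 36 days. Critical path: Task 3 → Task 6 → Task 9 → Task 10.

Backward pass:
LF_Task 10 = 36; LS_Task 10 = 36−11 = 25
LF_Task 9 = LS_Task 10 = 25; LS_Task 9 = 25−6 = 19
LF_Task 8 = LS_Task 10 = 25; LS_Task 8 = 25−12 = 13
LF_Task 7 = LS_Task 10 = 25; LS_Task 7 = 25−9 = 16
LF_Task 6 = LS_Task 9 = 19; LS_Task 6 = 19−12 = 7
LF_Task 5 = min(LS_Task 8=13, LS_Task 10=25) = 13; LS_Task 5 = 13−2 = 11
LF_Task 4 = LS_Task 10 = 25; LS_Task 4 = 25−7 = 18
LF_Task 3 = LS_Task 6 = 7; LS_Task 3 = 7−7 = 0
LF_Task 2 = LS_Task 7 = 16; LS_Task 2 = 16−6 = 10
LF_Task 1 = min(LS_Task 5=11, LS_Task 6=7) = 7; LS_Task 1 = 7−5 = 2
Slack_Task 4 = LS_Task 4 − ES_Task 4 = 18 − 0 = 18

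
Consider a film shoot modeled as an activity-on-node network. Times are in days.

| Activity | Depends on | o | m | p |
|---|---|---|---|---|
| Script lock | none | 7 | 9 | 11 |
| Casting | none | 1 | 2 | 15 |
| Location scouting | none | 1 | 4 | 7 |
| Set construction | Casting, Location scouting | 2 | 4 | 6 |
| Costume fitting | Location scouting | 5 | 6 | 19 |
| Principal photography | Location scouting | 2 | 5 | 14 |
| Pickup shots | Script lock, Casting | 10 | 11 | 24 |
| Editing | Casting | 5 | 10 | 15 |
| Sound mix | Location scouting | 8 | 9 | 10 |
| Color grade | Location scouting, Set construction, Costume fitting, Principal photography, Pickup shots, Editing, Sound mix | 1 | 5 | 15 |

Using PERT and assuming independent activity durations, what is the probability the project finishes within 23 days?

0.069

te_Script lock = (7 + 4·9 + 11)/6 = 54/6 = 9; σ²_Script lock = ((11−7)/6)² = 0.444
te_Casting = (1 + 4·2 + 15)/6 = 24/6 = 4; σ²_Casting = ((15−1)/6)² = 5.444
te_Location scouting = (1 + 4·4 + 7)/6 = 24/6 = 4; σ²_Location scouting = ((7−1)/6)² = 1.000
te_Set construction = (2 + 4·4 + 6)/6 = 24/6 = 4; σ²_Set construction = ((6−2)/6)² = 0.444
te_Costume fitting = (5 + 4·6 + 19)/6 = 48/6 = 8; σ²_Costume fitting = ((19−5)/6)² = 5.444
te_Principal photography = (2 + 4·5 + 14)/6 = 36/6 = 6; σ²_Principal photography = ((14−2)/6)² = 4.000
te_Pickup shots = (10 + 4·11 + 24)/6 = 78/6 = 13; σ²_Pickup shots = ((24−10)/6)² = 5.444
te_Editing = (5 + 4·10 + 15)/6 = 60/6 = 10; σ²_Editing = ((15−5)/6)² = 2.778
te_Sound mix = (8 + 4·9 + 10)/6 = 54/6 = 9; σ²_Sound mix = ((10−8)/6)² = 0.111
te_Color grade = (1 + 4·5 + 15)/6 = 36/6 = 6; σ²_Color grade = ((15−1)/6)² = 5.444

Forward pass:
ES_Script lock = 0; EF_Script lock = 9
ES_Casting = 0; EF_Casting = 4
ES_Location scouting = 0; EF_Location scouting = 4
ES_Set construction = max(EF_Casting=4, EF_Location scouting=4) = 4; EF_Set construction = 4+4 = 8
ES_Costume fitting = 4; EF_Costume fitting = 4+8 = 12
ES_Principal photography = 4; EF_Principal photography = 4+6 = 10
ES_Pickup shots = max(EF_Script lock=9, EF_Casting=4) = 9; EF_Pickup shots = 9+13 = 22
ES_Editing = 4; EF_Editing = 4+10 = 14
ES_Sound mix = 4; EF_Sound mix = 4+9 = 13
ES_Color grade = max(EF_Location scouting=4, EF_Set construction=8, EF_Costume fitting=12, EF_Principal photography=10, EF_Pickup shots=22, EF_Editing=14, EF_Sound mix=13) = 22; EF_Color grade = 22+6 = 28
Expected project duration μ = 28 days. Critical path: Script lock → Pickup shots → Color grade.

Variance along critical path = 0.444 + 5.444 + 5.444 = 11.333; σ = √11.333 = 3.367 days.
Z = (23 − 28) / 3.367 = -1.485
P(T ≤ 23) = Φ(-1.485) ≈ 0.069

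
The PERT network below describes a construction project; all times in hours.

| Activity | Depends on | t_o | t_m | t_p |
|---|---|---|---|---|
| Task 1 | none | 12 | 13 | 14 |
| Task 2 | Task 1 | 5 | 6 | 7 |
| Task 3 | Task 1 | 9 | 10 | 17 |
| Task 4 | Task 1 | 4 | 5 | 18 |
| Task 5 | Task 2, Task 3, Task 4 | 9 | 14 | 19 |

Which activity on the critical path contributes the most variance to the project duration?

Task 5

te_Task 1 = (12 + 4·13 + 14)/6 = 78/6 = 13; σ²_Task 1 = ((14−12)/6)² = 0.111
te_Task 2 = (5 + 4·6 + 7)/6 = 36/6 = 6; σ²_Task 2 = ((7−5)/6)² = 0.111
te_Task 3 = (9 + 4·10 + 17)/6 = 66/6 = 11; σ²_Task 3 = ((17−9)/6)² = 1.778
te_Task 4 = (4 + 4·5 + 18)/6 = 42/6 = 7; σ²_Task 4 = ((18−4)/6)² = 5.444
te_Task 5 = (9 + 4·14 + 19)/6 = 84/6 = 14; σ²_Task 5 = ((19−9)/6)² = 2.778

Forward pass:
ES_Task 1 = 0; EF_Task 1 = 13
ES_Task 2 = 13; EF_Task 2 = 13+6 = 19
ES_Task 3 = 13; EF_Task 3 = 13+11 = 24
ES_Task 4 = 13; EF_Task 4 = 13+7 = 20
ES_Task 5 = max(EF_Task 2=19, EF_Task 3=24, EF_Task 4=20) = 24; EF_Task 5 = 24+14 = 38
Expected project duration μ = 38 hours. Critical path: Task 1 → Task 3 → Task 5.

Variances on critical path: σ²_Task 1=0.111, σ²_Task 3=1.778, σ²_Task 5=2.778.
Largest is σ²_Task 5 = 2.778.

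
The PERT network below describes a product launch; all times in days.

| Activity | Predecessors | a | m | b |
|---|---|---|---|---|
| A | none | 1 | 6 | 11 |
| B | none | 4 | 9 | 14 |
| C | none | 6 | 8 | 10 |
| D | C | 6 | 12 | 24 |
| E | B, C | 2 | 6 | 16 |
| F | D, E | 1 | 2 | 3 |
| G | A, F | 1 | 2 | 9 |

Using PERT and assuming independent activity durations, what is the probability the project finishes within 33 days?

0.981

te_A = (1 + 4·6 + 11)/6 = 36/6 = 6; σ²_A = ((11−1)/6)² = 2.778
te_B = (4 + 4·9 + 14)/6 = 54/6 = 9; σ²_B = ((14−4)/6)² = 2.778
te_C = (6 + 4·8 + 10)/6 = 48/6 = 8; σ²_C = ((10−6)/6)² = 0.444
te_D = (6 + 4·12 + 24)/6 = 78/6 = 13; σ²_D = ((24−6)/6)² = 9.000
te_E = (2 + 4·6 + 16)/6 = 42/6 = 7; σ²_E = ((16−2)/6)² = 5.444
te_F = (1 + 4·2 + 3)/6 = 12/6 = 2; σ²_F = ((3−1)/6)² = 0.111
te_G = (1 + 4·2 + 9)/6 = 18/6 = 3; σ²_G = ((9−1)/6)² = 1.778

Forward pass:
ES_A = 0; EF_A = 6
ES_B = 0; EF_B = 9
ES_C = 0; EF_C = 8
ES_D = 8; EF_D = 8+13 = 21
ES_E = max(EF_B=9, EF_C=8) = 9; EF_E = 9+7 = 16
ES_F = max(EF_D=21, EF_E=16) = 21; EF_F = 21+2 = 23
ES_G = max(EF_A=6, EF_F=23) = 23; EF_G = 23+3 = 26
Expected project duration μ = 26 days. Critical path: C → D → F → G.

Variance along critical path = 0.444 + 9.000 + 0.111 + 1.778 = 11.333; σ = √11.333 = 3.367 days.
Z = (33 − 26) / 3.367 = 2.079
P(T ≤ 33) = Φ(2.079) ≈ 0.981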